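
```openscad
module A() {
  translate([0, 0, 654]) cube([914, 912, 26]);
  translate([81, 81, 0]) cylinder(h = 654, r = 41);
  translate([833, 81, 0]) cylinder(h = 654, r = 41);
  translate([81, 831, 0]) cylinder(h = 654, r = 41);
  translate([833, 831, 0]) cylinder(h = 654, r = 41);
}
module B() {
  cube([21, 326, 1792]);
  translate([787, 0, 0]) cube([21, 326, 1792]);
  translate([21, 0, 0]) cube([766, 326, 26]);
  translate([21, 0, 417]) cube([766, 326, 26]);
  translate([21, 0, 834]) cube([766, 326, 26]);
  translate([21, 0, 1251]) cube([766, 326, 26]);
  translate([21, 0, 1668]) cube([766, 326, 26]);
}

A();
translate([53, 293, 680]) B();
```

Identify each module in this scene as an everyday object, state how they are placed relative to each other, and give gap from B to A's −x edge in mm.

A is a table. B is a bookshelf. The bookshelf is on top of the table, centred. The gap from the bookshelf to the table's −x edge is 53 mm.

The bookshelf's min-x is at 53; the table's min-x is 0; gap = 53 mm.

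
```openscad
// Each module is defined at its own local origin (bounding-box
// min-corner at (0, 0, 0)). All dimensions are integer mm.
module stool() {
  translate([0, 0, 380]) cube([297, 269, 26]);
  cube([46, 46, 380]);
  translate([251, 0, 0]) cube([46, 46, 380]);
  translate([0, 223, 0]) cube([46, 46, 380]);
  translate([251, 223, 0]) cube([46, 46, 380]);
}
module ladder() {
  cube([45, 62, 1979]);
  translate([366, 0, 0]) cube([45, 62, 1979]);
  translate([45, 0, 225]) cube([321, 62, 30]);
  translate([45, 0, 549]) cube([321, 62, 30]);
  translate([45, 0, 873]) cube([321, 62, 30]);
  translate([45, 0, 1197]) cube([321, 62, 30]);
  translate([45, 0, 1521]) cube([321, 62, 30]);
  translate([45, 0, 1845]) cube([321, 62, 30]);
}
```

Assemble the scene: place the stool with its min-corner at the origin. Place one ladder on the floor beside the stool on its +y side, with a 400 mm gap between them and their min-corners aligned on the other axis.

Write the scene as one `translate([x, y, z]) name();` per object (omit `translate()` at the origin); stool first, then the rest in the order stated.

stool();
translate([0, 669, 0]) ladder();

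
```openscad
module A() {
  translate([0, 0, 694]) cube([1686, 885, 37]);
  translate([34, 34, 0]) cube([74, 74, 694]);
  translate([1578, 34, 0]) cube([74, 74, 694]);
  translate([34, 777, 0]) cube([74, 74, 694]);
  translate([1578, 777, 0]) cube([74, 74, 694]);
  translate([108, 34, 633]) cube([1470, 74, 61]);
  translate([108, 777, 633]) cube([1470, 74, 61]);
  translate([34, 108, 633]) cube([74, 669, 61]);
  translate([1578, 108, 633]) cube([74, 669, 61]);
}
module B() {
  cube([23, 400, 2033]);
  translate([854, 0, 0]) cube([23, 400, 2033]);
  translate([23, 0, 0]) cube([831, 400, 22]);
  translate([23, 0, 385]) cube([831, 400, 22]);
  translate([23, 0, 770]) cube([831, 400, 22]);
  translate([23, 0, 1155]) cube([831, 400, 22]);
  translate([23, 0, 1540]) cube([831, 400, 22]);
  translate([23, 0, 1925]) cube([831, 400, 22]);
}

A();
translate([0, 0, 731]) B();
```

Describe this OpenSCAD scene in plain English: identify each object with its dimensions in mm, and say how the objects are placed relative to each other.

A is a table: top 1686 mm (x) × 885 mm (y), 37 mm thick, upper face at z = 731 mm, on four 74×74 mm square legs, each inset 34 mm from the nearest pair of top edges, running from z = 0 to the bottom of the top. Four apron rails, 74 mm thick and 61 mm tall, run between adjacent legs with their top edges flush with the underside of the top and their outer faces flush with the legs' outer faces.

B is a bookshelf 877 mm wide overall, 400 mm deep and 2033 mm tall. The two sides are 23 mm thick vertical panels. 6 horizontal shelves of 22 mm thickness span between the inner faces of the sides; the lowest shelf sits on the floor and shelves are stacked with a clear vertical gap of 363 mm between each pair.

The bookshelf is on top of the table.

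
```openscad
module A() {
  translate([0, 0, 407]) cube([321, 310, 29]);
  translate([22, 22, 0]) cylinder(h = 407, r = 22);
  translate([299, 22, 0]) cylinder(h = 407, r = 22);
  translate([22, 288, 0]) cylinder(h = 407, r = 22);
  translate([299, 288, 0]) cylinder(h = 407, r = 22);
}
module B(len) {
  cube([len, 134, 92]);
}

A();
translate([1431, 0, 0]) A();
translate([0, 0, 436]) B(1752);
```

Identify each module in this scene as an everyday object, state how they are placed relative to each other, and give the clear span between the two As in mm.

Second stool starts at x = 1431; first ends at x = 321; clear span = 1431 − 321 = 1110 mm.

A is a stool. B is a beam. A beam spans the tops of two stools. The clear span between the two stools is 1110 mm.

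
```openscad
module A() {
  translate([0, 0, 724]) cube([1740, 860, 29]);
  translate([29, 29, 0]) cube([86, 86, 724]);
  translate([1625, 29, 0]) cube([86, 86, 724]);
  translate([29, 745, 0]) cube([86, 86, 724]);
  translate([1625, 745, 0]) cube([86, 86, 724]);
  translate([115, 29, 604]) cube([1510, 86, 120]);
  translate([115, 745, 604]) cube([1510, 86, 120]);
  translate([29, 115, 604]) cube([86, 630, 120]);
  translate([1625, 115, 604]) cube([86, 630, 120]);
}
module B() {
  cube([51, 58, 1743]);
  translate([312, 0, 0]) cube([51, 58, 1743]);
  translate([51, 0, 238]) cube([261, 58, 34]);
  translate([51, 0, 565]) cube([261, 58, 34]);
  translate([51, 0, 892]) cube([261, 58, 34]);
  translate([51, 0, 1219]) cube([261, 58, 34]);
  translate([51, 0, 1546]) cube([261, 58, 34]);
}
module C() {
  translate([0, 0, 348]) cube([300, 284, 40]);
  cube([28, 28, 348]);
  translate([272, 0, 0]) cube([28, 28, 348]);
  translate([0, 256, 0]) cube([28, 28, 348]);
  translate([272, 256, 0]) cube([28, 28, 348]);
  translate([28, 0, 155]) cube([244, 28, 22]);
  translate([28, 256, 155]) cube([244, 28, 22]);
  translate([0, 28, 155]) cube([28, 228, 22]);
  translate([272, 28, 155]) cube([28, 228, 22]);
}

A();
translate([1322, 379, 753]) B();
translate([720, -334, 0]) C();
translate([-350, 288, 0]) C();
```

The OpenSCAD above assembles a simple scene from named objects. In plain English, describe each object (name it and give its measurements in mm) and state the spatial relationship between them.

A is a table: top 1740 mm (x) × 860 mm (y), 29 mm thick, upper face at z = 753 mm, on four 86×86 mm square legs, each inset 29 mm from the nearest pair of top edges, running from z = 0 to the bottom of the top. Four apron rails, 86 mm thick and 120 mm tall, run between adjacent legs with their top edges flush with the underside of the top and their outer faces flush with the legs' outer faces.

B is a wooden ladder with two side rails of 51×58 mm section and 1743 mm height, set 363 mm apart overall. Between them run 5 rectangular rungs (58 mm deep, 34 mm thick), front faces flush with the rails' −y face. The bottom of the first rung is 238 mm above the floor and each subsequent rung is 327 mm higher than the one below.

C is a simple wooden stool: a rectangular seat 300 mm (x) by 284 mm (y), 40 mm thick, top face at z = 388 mm, on four square legs, each 28×28 mm in cross-section. The legs rest on z = 0, each flush with a corner of the seat. Four stretchers, 28 mm wide and 22 mm tall, connect adjacent legs with their undersides at z = 155 mm, each running between the inner faces of the legs it joins and aligned with the legs' outer faces on the other axis.

The ladder is on top of the table. Two stools sit around the table at the −y, −x sides.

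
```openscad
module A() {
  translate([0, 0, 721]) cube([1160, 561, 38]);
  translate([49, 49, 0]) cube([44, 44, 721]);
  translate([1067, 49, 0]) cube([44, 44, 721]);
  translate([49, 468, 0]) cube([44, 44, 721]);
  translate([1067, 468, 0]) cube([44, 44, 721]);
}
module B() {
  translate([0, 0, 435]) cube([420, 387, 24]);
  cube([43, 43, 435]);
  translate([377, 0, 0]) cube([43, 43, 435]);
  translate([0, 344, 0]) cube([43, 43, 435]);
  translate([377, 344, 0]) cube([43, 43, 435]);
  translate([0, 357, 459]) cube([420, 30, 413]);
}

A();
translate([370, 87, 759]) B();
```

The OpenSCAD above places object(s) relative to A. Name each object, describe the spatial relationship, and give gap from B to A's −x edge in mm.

The chair's min-x is at 370; the table's min-x is 0; gap = 370 mm.

A is a table. B is a chair. The chair is on top of the table, centred. The gap from the chair to the table's −x edge is 370 mm.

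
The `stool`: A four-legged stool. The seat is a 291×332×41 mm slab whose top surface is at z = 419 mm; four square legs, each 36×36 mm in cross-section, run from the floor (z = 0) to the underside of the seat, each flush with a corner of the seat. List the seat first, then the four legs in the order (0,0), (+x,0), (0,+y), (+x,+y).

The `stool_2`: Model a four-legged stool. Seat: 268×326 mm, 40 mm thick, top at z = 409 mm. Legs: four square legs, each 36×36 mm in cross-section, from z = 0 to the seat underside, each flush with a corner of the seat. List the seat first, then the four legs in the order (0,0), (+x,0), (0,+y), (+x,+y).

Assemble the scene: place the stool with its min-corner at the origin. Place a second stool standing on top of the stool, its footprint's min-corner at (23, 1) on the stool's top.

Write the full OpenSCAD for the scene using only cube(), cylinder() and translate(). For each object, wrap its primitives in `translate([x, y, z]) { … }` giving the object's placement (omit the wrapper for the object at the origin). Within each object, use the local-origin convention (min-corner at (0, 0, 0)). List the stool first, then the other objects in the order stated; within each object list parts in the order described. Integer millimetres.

translate([0, 0, 378]) cube([291, 332, 41]);
cube([36, 36, 378]);
translate([255, 0, 0]) cube([36, 36, 378]);
translate([0, 296, 0]) cube([36, 36, 378]);
translate([255, 296, 0]) cube([36, 36, 378]);
translate([23, 1, 419]) {
  translate([0, 0, 369]) cube([268, 326, 40]);
  cube([36, 36, 369]);
  translate([232, 0, 0]) cube([36, 36, 369]);
  translate([0, 290, 0]) cube([36, 36, 369]);
  translate([232, 290, 0]) cube([36, 36, 369]);
}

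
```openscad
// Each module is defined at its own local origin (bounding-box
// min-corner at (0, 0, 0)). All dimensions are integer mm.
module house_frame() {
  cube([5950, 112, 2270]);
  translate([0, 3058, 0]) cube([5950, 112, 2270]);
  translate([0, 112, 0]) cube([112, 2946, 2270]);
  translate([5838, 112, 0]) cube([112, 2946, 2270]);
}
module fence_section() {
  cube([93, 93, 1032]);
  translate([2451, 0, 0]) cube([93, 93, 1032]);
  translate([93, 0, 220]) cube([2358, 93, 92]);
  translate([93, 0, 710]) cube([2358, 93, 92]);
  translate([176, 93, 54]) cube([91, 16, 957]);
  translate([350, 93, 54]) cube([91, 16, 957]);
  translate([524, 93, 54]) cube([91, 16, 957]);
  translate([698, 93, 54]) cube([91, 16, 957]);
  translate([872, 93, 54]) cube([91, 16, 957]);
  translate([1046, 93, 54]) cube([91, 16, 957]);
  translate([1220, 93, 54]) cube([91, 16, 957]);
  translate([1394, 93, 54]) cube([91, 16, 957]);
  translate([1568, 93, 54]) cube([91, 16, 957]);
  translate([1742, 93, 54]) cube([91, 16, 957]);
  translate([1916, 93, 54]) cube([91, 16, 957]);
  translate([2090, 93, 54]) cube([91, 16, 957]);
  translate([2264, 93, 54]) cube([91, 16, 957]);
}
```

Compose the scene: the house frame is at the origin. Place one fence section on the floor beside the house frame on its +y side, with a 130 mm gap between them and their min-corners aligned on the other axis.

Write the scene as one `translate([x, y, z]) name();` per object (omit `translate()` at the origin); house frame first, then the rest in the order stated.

house_frame();
translate([0, 3300, 0]) fence_section();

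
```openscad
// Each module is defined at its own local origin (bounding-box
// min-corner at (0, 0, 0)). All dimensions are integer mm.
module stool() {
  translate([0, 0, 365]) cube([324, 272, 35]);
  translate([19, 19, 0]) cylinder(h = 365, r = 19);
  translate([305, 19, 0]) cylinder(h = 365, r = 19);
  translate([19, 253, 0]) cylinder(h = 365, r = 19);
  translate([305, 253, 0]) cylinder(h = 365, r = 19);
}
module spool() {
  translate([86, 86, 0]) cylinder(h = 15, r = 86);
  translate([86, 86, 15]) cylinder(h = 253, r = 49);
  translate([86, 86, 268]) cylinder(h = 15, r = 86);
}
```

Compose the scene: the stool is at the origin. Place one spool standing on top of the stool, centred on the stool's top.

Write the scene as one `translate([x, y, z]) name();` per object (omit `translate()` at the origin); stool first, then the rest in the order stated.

stool();
translate([76, 50, 400]) spool();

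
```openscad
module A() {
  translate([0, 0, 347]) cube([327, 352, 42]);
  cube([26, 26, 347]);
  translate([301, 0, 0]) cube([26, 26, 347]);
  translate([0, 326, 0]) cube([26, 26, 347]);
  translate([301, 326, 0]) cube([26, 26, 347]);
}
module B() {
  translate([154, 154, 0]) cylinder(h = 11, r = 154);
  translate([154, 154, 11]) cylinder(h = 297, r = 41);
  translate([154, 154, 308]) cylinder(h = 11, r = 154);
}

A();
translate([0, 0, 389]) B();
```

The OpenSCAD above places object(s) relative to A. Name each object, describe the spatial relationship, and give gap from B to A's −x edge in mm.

A is a stool. B is a spool. The spool is on top of the stool. The gap from the spool to the stool's −x edge is 0 mm.

The spool's min-x is at 0; the stool's min-x is 0; gap = 0 mm.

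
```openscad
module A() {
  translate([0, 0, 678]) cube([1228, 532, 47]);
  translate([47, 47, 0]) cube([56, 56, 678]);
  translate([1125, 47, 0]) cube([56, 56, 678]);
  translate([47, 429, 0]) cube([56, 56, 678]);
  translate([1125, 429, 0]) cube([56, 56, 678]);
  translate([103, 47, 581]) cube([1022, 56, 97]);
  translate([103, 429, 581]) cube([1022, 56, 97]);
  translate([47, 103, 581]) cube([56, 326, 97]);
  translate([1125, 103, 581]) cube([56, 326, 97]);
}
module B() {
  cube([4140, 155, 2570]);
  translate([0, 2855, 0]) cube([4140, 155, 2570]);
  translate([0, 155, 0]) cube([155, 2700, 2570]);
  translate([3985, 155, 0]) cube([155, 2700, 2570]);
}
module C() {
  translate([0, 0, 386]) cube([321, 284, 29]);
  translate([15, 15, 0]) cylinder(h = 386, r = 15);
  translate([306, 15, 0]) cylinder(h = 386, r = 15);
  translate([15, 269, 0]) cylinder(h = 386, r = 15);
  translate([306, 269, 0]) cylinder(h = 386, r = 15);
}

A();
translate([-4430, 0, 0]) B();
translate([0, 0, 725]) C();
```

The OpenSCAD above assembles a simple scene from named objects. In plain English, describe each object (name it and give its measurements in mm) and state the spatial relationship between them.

A is a table: top 1228 mm (x) × 532 mm (y), 47 mm thick, upper face at z = 725 mm, on four 56×56 mm square legs, each inset 47 mm from the nearest pair of top edges, running from z = 0 to the bottom of the top. Four apron rails, 56 mm thick and 97 mm tall, run between adjacent legs with their top edges flush with the underside of the top and their outer faces flush with the legs' outer faces.

B is a box-shaped house frame (walls only): outside footprint 4140×3010 mm, wall height 2570 mm, wall thickness 155 mm. The two y-facing walls run the full x-width; the two x-facing walls fit between the inner faces of the y-facing walls.

C is a four-legged stool. The seat is 321×284 mm, 29 mm thick, top at z = 415 mm. It stands on four round legs, each 30 mm in diameter, from z = 0 to the seat underside, each leg's axis is inset half a diameter from the nearest pair of seat edges (so the leg's bounding box is flush with the corner).

The house frame is on the floor beside the table on its −x side. The stool is on top of the table.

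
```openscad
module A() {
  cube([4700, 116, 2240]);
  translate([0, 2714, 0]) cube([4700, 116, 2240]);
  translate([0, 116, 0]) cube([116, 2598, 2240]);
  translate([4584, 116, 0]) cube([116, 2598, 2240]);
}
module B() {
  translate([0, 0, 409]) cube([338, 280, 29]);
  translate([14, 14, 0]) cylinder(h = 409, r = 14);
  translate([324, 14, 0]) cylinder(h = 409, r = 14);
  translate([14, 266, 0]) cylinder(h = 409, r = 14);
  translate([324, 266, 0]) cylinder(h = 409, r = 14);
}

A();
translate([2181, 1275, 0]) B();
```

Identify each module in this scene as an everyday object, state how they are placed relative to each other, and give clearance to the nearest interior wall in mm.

A is a house frame. B is a stool. The stool sits inside the house frame, centred. The clearance to the nearest interior wall is 1159 mm.

Clearances: x = 2065, y = 1159; minimum 1159 mm.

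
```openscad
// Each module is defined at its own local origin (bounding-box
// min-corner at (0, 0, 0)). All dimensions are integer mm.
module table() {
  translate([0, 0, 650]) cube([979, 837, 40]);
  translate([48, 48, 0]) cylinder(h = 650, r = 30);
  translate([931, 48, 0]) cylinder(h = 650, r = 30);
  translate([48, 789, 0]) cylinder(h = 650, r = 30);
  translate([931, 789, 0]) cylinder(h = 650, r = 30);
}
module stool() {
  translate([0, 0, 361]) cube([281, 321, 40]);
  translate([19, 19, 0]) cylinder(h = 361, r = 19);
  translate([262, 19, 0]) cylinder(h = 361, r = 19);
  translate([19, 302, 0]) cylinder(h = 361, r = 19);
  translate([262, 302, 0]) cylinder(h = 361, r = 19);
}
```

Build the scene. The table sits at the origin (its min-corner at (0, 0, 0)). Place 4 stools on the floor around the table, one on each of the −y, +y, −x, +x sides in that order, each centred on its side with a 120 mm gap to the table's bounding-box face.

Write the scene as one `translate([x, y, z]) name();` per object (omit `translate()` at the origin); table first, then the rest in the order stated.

table();
translate([349, -441, 0]) stool();
translate([349, 957, 0]) stool();
translate([-401, 258, 0]) stool();
translate([1099, 258, 0]) stool();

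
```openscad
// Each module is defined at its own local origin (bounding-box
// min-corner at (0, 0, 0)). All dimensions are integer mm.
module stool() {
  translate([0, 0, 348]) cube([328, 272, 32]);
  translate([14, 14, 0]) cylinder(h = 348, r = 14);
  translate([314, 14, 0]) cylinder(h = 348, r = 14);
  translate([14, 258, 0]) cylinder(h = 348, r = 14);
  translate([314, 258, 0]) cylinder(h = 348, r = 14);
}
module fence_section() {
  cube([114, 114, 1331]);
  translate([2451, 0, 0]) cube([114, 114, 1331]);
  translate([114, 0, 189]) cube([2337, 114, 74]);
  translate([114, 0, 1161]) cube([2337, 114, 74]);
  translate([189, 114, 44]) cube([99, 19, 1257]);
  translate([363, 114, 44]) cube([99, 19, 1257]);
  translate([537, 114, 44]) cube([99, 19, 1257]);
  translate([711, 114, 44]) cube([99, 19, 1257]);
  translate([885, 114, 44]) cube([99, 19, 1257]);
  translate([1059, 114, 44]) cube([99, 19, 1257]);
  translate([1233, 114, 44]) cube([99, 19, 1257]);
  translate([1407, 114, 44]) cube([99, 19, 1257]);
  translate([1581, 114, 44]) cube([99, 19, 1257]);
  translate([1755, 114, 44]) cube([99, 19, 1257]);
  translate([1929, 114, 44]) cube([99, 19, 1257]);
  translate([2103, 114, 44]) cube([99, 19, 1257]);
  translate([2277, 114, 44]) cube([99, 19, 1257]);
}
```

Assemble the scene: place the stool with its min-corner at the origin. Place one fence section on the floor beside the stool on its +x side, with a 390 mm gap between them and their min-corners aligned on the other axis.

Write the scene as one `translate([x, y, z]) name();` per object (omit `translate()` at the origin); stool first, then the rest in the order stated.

stool();
translate([718, 0, 0]) fence_section();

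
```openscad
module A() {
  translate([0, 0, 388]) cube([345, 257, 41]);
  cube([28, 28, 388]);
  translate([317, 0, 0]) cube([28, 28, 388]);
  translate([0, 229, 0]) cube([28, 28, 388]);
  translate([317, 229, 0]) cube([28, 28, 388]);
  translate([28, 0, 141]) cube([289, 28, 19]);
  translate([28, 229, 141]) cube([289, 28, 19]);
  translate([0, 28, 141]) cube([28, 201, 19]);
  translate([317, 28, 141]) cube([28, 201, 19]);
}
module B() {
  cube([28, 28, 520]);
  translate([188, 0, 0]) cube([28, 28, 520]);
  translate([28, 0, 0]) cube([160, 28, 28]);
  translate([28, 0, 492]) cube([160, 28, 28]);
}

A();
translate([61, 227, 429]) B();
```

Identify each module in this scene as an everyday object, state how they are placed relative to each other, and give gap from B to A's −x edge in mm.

A is a stool. B is a picture frame. The picture frame is on top of the stool. The gap from the picture frame to the stool's −x edge is 61 mm.

The picture frame's min-x is at 61; the stool's min-x is 0; gap = 61 mm.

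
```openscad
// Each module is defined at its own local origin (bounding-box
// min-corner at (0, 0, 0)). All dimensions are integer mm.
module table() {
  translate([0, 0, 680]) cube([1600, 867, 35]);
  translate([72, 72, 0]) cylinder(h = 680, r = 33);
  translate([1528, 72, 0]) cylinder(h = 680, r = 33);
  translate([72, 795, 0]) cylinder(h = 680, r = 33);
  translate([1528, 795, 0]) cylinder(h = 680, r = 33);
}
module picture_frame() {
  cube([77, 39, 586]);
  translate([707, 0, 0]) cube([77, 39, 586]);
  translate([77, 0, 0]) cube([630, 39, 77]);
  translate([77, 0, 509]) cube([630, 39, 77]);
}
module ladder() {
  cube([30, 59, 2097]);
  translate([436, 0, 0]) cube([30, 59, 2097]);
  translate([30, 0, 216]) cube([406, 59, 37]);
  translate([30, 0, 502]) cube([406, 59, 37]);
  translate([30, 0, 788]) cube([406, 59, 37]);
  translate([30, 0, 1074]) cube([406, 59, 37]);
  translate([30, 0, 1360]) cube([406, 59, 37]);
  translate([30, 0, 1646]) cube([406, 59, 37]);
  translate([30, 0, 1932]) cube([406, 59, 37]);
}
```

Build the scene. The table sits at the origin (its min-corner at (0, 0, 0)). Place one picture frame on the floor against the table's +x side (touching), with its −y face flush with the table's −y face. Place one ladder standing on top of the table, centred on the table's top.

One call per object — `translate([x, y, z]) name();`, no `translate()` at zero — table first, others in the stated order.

table();
translate([1600, 0, 0]) picture_frame();
translate([567, 404, 715]) ladder();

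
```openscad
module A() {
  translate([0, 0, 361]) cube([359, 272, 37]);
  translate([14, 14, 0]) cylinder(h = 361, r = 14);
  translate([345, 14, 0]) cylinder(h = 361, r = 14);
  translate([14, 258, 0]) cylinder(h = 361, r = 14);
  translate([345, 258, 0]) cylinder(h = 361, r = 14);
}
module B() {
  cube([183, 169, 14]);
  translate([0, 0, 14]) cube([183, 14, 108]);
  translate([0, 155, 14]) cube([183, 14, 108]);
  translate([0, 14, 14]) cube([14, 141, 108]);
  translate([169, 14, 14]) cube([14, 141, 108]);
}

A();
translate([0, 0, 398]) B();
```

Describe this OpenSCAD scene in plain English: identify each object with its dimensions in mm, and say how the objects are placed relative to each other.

A is a simple wooden stool: a rectangular seat 359 mm (x) by 272 mm (y), 37 mm thick, top face at z = 398 mm, on four round legs, each 28 mm in diameter. The legs rest on z = 0, each leg's axis is inset half a diameter from the nearest pair of seat edges (so the leg's bounding box is flush with the corner).

B is an open-topped rectangular box: outside dimensions 183×169×122 mm, with a uniform wall and base thickness of 14 mm. The base is a full 183×169 slab on the floor; four walls sit on top of the base. The front and back walls (the −y and +y sides) span the full width; the two side walls fit between them.

The open box is on top of the stool.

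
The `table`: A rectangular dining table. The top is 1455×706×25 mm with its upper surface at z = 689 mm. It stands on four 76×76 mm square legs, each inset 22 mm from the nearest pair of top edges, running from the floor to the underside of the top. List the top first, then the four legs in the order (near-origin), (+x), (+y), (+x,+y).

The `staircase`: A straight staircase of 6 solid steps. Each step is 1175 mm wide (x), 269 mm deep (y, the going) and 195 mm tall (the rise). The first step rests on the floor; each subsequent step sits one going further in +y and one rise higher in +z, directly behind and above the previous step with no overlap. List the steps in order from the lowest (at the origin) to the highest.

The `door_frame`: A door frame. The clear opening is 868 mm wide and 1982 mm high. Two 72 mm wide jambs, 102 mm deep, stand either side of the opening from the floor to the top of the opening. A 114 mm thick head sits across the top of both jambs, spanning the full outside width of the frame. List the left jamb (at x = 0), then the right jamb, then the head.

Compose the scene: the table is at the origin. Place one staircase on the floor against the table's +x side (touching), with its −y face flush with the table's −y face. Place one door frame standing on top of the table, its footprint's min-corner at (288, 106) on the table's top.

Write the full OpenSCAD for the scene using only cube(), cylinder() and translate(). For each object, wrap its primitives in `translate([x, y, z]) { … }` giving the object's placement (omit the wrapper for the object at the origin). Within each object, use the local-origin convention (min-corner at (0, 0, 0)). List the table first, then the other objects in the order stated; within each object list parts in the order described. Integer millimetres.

translate([0, 0, 664]) cube([1455, 706, 25]);
translate([22, 22, 0]) cube([76, 76, 664]);
translate([1357, 22, 0]) cube([76, 76, 664]);
translate([22, 608, 0]) cube([76, 76, 664]);
translate([1357, 608, 0]) cube([76, 76, 664]);
translate([1455, 0, 0]) {
  cube([1175, 269, 195]);
  translate([0, 269, 195]) cube([1175, 269, 195]);
  translate([0, 538, 390]) cube([1175, 269, 195]);
  translate([0, 807, 585]) cube([1175, 269, 195]);
  translate([0, 1076, 780]) cube([1175, 269, 195]);
  translate([0, 1345, 975]) cube([1175, 269, 195]);
}
translate([288, 106, 689]) {
  cube([72, 102, 1982]);
  translate([940, 0, 0]) cube([72, 102, 1982]);
  translate([0, 0, 1982]) cube([1012, 102, 114]);
}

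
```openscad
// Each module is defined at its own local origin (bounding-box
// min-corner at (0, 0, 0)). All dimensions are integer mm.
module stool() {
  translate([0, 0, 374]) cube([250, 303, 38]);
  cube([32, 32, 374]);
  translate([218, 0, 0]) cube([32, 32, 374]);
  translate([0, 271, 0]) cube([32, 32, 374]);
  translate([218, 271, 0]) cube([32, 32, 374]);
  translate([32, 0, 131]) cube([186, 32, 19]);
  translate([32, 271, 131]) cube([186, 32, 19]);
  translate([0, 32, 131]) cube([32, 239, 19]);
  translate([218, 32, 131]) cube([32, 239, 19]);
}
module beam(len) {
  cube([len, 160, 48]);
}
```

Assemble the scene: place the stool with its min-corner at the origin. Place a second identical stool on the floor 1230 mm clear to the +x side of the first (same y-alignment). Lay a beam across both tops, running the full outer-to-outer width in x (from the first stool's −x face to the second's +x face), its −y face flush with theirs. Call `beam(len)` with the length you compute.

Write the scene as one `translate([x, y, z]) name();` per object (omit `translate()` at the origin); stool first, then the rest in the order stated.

stool();
translate([1480, 0, 0]) stool();
translate([0, 0, 412]) beam(1730);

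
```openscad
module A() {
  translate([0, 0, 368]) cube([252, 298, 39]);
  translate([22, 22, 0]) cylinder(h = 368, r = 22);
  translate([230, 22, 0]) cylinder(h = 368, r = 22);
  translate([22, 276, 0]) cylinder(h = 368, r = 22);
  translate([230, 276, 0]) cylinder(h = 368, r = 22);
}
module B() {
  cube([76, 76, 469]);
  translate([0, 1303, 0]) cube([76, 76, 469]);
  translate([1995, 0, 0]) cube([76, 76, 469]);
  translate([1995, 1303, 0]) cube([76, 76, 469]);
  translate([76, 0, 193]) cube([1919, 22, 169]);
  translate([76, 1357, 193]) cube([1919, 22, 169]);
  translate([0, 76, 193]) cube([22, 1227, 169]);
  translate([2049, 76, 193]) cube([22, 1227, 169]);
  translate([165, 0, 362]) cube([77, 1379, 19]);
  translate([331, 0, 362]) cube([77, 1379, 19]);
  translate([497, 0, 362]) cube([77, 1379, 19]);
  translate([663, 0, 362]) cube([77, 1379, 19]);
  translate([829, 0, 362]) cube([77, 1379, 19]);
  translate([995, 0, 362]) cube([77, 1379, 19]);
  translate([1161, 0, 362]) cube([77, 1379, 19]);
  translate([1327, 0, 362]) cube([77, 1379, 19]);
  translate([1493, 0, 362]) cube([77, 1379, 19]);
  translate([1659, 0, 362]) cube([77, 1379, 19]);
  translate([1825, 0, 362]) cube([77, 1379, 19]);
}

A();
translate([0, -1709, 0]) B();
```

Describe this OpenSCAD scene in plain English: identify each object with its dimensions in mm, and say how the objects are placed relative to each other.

A is a simple wooden stool: a rectangular seat 252 mm (x) by 298 mm (y), 39 mm thick, top face at z = 407 mm, on four round legs, each 44 mm in diameter. The legs rest on z = 0, each leg's axis is inset half a diameter from the nearest pair of seat edges (so the leg's bounding box is flush with the corner).

B is a bed frame 2071 mm long (x) by 1379 mm wide (y). Four 76×76 mm corner posts, 469 mm tall, at the corners of the footprint. Four rails of 22 mm thickness and 169 mm height run between adjacent posts with their undersides at z = 193 mm, their outer faces flush with the outside of the frame (the two x-running rails run between the posts' inner faces; the two y-running rails run between the posts' inner faces). 11 slats, each 77 mm wide (x) and 19 mm thick, lie across the top of the two x-running rails, running the full 1379 mm width of the frame in y; the slats are evenly spaced along x between the inner faces of the end posts with equal gaps (rounded down to the nearest mm) at the −x end and between each pair — any rounding remainder accumulates at the +x end.

The bed frame is on the floor beside the stool on its −y side.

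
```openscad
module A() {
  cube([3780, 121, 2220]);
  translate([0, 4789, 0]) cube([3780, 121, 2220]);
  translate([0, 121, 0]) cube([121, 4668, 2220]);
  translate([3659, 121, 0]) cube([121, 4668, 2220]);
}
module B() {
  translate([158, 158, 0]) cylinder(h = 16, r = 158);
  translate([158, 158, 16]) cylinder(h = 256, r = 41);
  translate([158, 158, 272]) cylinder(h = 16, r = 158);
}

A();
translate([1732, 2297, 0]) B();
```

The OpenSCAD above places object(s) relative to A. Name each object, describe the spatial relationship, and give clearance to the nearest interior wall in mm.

A is a house frame. B is a spool. The spool sits inside the house frame, centred. The clearance to the nearest interior wall is 1611 mm.

Clearances: x = 1611, y = 2176; minimum 1611 mm.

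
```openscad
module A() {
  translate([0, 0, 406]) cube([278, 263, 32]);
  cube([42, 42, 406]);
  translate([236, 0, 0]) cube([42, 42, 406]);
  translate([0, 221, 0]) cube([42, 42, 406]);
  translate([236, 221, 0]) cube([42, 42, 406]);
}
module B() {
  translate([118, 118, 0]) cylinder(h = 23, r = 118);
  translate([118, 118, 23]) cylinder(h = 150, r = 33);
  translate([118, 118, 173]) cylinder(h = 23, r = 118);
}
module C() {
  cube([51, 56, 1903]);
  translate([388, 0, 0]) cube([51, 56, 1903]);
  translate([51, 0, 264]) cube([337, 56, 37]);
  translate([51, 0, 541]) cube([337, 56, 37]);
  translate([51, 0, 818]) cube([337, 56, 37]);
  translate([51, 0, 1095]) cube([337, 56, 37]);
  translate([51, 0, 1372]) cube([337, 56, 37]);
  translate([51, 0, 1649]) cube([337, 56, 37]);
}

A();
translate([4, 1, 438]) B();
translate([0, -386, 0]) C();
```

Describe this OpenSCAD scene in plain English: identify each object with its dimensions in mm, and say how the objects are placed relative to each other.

A is a four-legged stool. The seat is 278×263 mm, 32 mm thick, top at z = 438 mm. It stands on four square legs, each 42×42 mm in cross-section, from z = 0 to the seat underside, each flush with a corner of the seat.

B is a spool: two coaxial disc flanges of radius 118 mm and thickness 23 mm, joined by a core cylinder of radius 33 mm and height 150 mm. The lower flange rests on z = 0 and the three cylinders share a vertical axis.

C is a straight ladder. Two 51×56 mm vertical rails, 1903 mm tall, stand 439 mm apart (outside-to-outside) with their front faces coplanar on the −y side. 6 rungs, each 56 mm deep and 37 mm tall, span between the inner faces of the rails, front faces flush with the rails. The lowest rung's underside is at z = 264 mm and rungs are spaced 277 mm apart (underside to underside).

The spool is on top of the stool. The ladder is on the floor beside the stool on its −y side.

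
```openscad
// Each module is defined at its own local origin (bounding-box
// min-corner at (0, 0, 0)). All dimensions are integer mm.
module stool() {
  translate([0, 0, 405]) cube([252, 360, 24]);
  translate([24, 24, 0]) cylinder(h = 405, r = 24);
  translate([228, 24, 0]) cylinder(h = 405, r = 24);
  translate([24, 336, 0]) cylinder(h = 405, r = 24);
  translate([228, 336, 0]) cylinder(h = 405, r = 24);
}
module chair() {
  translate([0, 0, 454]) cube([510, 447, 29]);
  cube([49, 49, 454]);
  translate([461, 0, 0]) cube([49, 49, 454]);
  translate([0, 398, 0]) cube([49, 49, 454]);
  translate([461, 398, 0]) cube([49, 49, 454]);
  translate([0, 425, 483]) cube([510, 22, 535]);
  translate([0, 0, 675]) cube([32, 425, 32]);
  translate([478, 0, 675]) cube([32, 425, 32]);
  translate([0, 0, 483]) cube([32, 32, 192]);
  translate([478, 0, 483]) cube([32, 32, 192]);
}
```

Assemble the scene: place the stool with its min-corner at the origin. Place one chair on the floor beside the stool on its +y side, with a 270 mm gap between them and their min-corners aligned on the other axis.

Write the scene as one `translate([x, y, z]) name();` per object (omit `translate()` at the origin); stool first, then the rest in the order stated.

stool();
translate([0, 630, 0]) chair();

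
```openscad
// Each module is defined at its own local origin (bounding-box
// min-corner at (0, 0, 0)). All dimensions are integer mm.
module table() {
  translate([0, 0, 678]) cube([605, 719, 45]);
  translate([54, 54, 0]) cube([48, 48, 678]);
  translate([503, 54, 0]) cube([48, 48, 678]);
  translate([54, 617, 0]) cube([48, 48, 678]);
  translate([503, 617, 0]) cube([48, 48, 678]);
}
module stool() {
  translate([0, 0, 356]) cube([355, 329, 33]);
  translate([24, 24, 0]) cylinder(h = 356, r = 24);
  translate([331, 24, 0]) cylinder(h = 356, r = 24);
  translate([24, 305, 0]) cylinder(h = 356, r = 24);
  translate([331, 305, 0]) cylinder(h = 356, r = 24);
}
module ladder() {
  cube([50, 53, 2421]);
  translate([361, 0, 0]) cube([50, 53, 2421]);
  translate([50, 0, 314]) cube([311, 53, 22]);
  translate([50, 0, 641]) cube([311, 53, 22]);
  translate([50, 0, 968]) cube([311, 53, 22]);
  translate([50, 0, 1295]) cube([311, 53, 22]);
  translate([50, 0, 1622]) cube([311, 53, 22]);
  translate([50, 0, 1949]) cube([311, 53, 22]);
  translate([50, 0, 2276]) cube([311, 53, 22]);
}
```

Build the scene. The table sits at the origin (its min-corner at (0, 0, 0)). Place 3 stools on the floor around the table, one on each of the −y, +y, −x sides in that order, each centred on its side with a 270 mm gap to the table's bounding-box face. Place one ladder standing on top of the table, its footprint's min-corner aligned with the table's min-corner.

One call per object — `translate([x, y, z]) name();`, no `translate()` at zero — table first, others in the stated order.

table();
translate([125, -599, 0]) stool();
translate([125, 989, 0]) stool();
translate([-625, 195, 0]) stool();
translate([0, 0, 723]) ladder();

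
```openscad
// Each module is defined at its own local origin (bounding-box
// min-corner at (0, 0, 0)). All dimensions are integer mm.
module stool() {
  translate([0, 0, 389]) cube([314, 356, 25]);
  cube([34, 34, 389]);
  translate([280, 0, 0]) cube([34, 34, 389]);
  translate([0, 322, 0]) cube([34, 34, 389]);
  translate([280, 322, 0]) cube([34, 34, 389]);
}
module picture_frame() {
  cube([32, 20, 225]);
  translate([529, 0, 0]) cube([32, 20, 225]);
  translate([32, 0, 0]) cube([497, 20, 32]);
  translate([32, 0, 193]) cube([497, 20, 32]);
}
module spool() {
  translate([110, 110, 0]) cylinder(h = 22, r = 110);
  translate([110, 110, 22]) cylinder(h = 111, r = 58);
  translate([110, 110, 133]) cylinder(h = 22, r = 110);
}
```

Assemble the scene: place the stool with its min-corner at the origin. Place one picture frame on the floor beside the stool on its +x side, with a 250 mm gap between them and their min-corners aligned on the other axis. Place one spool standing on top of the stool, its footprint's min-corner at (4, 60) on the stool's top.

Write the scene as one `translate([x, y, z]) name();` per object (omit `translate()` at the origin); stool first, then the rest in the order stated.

stool();
translate([564, 0, 0]) picture_frame();
translate([4, 60, 414]) spool();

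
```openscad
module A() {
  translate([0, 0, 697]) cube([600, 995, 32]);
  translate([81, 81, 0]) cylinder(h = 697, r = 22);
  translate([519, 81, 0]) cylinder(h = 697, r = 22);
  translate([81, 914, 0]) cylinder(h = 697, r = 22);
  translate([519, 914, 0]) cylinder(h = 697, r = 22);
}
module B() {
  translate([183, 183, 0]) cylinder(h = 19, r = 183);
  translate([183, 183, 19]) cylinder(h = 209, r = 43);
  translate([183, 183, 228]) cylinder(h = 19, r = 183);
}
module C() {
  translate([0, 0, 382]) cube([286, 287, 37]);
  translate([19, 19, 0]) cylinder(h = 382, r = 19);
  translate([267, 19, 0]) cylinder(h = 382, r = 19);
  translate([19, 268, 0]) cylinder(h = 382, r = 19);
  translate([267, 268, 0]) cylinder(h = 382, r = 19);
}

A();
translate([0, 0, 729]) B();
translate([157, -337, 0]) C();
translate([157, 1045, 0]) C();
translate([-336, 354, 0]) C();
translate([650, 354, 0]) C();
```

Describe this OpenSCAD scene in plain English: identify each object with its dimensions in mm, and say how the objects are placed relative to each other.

A is a table with a 600×995 mm rectangular top, 32 mm thick, top surface at z = 729 mm, supported by four round legs of 44 mm diameter, each leg's bounding box inset 59 mm from the nearest pair of top edges, running from the floor.

B is a spool: two coaxial disc flanges of radius 183 mm and thickness 19 mm, joined by a core cylinder of radius 43 mm and height 209 mm. The lower flange rests on z = 0 and the three cylinders share a vertical axis.

C is a four-legged stool. The seat is a 286×287×37 mm slab whose top surface is at z = 419 mm; four round legs, each 38 mm in diameter, run from the floor (z = 0) to the underside of the seat, each leg's axis is inset half a diameter from the nearest pair of seat edges (so the leg's bounding box is flush with the corner).

The spool is on top of the table. Four stools sit around the table at the −y, +y, −x, +x sides.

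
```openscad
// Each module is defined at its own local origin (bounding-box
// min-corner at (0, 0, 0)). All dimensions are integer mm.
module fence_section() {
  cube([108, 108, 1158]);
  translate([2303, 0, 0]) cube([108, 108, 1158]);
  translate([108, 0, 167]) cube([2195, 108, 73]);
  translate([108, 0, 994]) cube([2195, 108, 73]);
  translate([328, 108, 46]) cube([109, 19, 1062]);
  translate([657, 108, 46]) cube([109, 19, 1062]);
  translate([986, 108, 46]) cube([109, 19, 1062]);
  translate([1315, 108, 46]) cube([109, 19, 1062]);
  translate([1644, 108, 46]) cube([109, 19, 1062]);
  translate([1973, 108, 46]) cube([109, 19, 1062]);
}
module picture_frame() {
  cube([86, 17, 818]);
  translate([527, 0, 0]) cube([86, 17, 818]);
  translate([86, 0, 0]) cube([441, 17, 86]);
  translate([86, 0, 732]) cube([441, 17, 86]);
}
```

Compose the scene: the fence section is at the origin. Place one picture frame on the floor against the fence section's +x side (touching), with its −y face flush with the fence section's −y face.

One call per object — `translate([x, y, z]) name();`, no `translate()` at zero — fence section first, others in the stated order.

fence_section();
translate([2411, 0, 0]) picture_frame();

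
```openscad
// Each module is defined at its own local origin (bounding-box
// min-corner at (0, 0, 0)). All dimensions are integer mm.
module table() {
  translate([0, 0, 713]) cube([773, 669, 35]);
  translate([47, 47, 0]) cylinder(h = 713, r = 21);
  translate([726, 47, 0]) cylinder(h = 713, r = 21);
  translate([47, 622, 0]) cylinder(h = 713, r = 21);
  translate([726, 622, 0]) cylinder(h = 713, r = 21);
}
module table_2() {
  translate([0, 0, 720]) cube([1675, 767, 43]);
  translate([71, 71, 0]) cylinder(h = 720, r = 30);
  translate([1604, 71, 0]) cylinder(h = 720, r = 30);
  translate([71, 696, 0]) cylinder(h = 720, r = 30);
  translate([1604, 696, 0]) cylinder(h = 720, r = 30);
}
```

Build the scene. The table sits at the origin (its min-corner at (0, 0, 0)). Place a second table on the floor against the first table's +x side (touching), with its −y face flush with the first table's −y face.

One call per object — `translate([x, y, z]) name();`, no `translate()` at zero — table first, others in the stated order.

table();
translate([773, 0, 0]) table_2();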